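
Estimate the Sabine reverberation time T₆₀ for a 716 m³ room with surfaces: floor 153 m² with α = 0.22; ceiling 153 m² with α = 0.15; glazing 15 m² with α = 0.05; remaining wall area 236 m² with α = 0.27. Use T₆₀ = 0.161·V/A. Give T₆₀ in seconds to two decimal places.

Total absorption A = 153·0.22 + 153·0.15 + 15·0.05 + 236·0.27 = 121.08 m² sabins.
T₆₀ = 0.161 × 716 / 121.08 = 0.952 s.

0.95 s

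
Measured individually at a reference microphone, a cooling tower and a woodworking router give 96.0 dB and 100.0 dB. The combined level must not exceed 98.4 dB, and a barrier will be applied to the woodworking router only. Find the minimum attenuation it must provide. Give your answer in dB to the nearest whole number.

Fixed contribution from the other source: Σ 10^(L/10) = 10^(96.0/10) = 3.981e+09 (96.00 dB).
To meet 98.4 dB overall, the treated woodworking router may contribute at most 10^(98.4/10) − 3.981e+09 = 2.937e+09, i.e. 94.68 dB.
So the woodworking router must be reduced from 100.0 to 94.68 dB: IL = 5.32 dB.

5 dB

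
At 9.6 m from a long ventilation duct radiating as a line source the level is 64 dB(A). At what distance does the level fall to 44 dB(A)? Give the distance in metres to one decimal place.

960.0 m

For a line source L₁ − L₂ = 10·log₁₀(r₂/r₁), so r₂ = r₁·10^((L₁−L₂)/10).
r₂ = 9.6·10^((64−44)/10) = 9.6·10^(20.0/10) = 960.00 m.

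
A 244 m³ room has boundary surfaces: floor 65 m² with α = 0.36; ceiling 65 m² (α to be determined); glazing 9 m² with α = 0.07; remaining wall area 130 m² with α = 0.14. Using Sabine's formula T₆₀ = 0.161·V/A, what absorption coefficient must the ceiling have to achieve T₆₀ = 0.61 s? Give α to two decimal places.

A = 0.161·V/T₆₀ = 0.161·244/0.61 = 64.40 m² sabins.
Absorption from the other surfaces = 65·0.36 + 9·0.07 + 130·0.14 = 42.23 m², so the ceiling must supply 22.17 m² over 65 m².
α = 22.17/65 = 0.341.

0.34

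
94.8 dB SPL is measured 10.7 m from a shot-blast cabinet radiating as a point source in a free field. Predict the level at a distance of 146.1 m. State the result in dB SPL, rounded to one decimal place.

72.1 dB SPL

Spherical spreading from a point source gives a 20·log₁₀(r₂/r₁) drop.
L₂ = 94.8 − 20·log₁₀(146.1/10.7) = 94.8 − 22.705 = 72.09 dB SPL.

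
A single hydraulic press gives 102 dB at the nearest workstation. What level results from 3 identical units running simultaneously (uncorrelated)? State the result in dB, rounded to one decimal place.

106.8 dB

N identical incoherent sources raise the level by 10·log₁₀ N.
L_total = 102 + 10·log₁₀(3) = 102 + 4.771 = 106.77 dB.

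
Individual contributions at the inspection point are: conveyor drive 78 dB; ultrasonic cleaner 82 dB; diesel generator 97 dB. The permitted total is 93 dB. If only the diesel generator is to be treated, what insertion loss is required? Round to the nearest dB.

The untreated sources together contribute 10^(78/10) + 10^(82/10) = 2.216e+08, i.e. 83.46 dB.
To meet 93 dB overall, the treated diesel generator may contribute at most 10^(93/10) − 2.216e+08 = 1.774e+09, i.e. 92.49 dB.
So the diesel generator must be reduced from 97 to 92.49 dB: IL = 4.51 dB.

5 dB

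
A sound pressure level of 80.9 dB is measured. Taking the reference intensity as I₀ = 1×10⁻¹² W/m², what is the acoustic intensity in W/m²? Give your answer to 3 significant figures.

I/I₀ = 10^(80.9/10) = 1.23e+08, so I = 1.23e+08 × 10⁻¹² W/m².

0.000123 W/m²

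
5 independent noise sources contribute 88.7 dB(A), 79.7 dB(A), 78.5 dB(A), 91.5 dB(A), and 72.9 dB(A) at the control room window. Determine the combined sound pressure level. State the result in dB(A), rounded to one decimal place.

93.7 dB(A)

Incoherent sources combine by intensity addition: L_total = 10·log₁₀(Σ 10^(L_i/10)).
Σ 10^(L/10) = 10^(88.7/10) + 10^(79.7/10) + 10^(78.5/10) + 10^(91.5/10) + 10^(72.9/10) = 2.337e+09.
L_total = 10·log₁₀(2.337e+09) = 93.69 dB(A).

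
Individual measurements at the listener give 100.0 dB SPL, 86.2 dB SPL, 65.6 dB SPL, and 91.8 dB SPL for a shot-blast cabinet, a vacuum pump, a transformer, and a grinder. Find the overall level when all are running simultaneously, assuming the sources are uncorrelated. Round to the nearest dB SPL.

101 dB SPL

For uncorrelated sources the intensities add, so convert each level to linear form, sum, and take 10·log₁₀ of the total.
Σ 10^(L/10) = 10^(100.0/10) + 10^(86.2/10) + 10^(65.6/10) + 10^(91.8/10) = 1.193e+10.
L_total = 10·log₁₀(1.193e+10) = 100.77 dB SPL.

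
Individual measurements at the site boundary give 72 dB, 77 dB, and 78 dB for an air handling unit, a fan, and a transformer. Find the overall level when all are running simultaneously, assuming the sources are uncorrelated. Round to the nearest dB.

Incoherent sources combine by intensity addition: L_total = 10·log₁₀(Σ 10^(L_i/10)).
Σ 10^(L/10) = 10^(72/10) + 10^(77/10) + 10^(78/10) = 1.291e+08.
L_total = 10·log₁₀(1.291e+08) = 81.11 dB.

81 dB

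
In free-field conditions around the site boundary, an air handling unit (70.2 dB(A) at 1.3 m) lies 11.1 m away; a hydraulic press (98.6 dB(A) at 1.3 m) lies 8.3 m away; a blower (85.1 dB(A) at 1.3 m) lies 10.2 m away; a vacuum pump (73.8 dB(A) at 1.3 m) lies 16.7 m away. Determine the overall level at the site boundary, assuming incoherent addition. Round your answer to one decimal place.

Apply inverse-square spreading to bring every level to the receiver, then sum 10^(L/10).
air handling unit: 70.2 − 20·log₁₀(11.1/1.3) = 70.2 − 18.63 = 51.57 dB(A).
hydraulic press: 98.6 − 20·log₁₀(8.3/1.3) = 98.6 − 16.10 = 82.50 dB(A).
blower: 85.1 − 20·log₁₀(10.2/1.3) = 85.1 − 17.89 = 67.21 dB(A).
vacuum pump: 73.8 − 20·log₁₀(16.7/1.3) = 73.8 − 22.18 = 51.62 dB(A).
Σ 10^(L/10) = 1.833e+08 → L_total = 10·log₁₀(1.833e+08) = 82.63 dB(A).

82.6 dB(A)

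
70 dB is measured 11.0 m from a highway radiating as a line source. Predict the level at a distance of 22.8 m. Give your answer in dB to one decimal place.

Line-source attenuation: ΔL = 10·log₁₀(r₂/r₁) = 10·log₁₀(22.8/11.0) = 3.165 dB.
L₂ = 70 − 10·log₁₀(22.8/11.0) = 70 − 3.165 = 66.83 dB.

66.8 dB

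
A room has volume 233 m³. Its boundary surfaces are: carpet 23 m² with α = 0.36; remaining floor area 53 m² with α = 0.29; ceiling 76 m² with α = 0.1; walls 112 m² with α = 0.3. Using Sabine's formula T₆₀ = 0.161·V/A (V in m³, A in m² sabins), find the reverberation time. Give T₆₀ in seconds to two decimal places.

A = Σ Sᵢαᵢ = 23·0.36 + 53·0.29 + 76·0.1 + 112·0.3 = 64.85 m².
T₆₀ = 0.161·V/A = 0.161·233/64.85 = 0.578 s.

0.58 s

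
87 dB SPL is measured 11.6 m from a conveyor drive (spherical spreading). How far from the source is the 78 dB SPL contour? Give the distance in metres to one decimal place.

For a point source L₁ − L₂ = 20·log₁₀(r₂/r₁), so r₂ = r₁·10^((L₁−L₂)/20).
r₂ = 11.6·10^((87−78)/20) = 11.6·10^(9.0/20) = 32.69 m.

32.7 m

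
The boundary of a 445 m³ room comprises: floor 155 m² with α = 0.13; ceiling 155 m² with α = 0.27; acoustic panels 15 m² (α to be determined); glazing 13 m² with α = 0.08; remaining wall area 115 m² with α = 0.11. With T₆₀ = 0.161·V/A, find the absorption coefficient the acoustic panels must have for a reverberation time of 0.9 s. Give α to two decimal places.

Required total absorption A = 0.161·445/0.9 = 79.61 m².
Absorption from the other surfaces = 155·0.13 + 155·0.27 + 13·0.08 + 115·0.11 = 75.69 m², so the acoustic panels must supply 3.92 m² over 15 m².
α = 3.92/15 = 0.261.

0.26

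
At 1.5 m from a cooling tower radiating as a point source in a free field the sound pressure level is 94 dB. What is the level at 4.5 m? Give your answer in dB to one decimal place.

For a point source, L₂ = L₁ − 20·log₁₀(r₂/r₁).
L₂ = 94 − 20·log₁₀(4.5/1.5) = 94 − 9.542 = 84.46 dB.

84.5 dB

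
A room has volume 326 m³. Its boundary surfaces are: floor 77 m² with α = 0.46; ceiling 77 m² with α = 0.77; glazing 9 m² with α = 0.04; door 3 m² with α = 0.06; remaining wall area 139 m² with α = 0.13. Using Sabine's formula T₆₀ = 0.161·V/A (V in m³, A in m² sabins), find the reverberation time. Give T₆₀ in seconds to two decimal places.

0.46 s

A = Σ Sᵢαᵢ = 77·0.46 + 77·0.77 + 9·0.04 + 3·0.06 + 139·0.13 = 113.32 m².
T₆₀ = 0.161·V/A = 0.161·326/113.32 = 0.463 s.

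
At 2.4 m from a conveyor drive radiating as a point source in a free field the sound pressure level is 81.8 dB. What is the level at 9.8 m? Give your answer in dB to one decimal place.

69.6 dB

For a point source, L₂ = L₁ − 20·log₁₀(r₂/r₁).
L₂ = 81.8 − 20·log₁₀(9.8/2.4) = 81.8 − 12.220 = 69.58 dB.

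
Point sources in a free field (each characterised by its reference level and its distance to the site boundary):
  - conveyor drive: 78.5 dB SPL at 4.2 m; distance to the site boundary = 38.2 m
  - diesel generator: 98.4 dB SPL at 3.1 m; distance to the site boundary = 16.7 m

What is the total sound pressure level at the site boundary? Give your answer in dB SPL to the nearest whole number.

84 dB SPL

Propagate each source to the receiver with L = L_ref − 20·log₁₀(r/r_ref), then add intensities.
conveyor drive: 78.5 − 20·log₁₀(38.2/4.2) = 78.5 − 19.18 = 59.32 dB SPL.
diesel generator: 98.4 − 20·log₁₀(16.7/3.1) = 98.4 − 14.63 = 83.77 dB SPL.
Σ 10^(L/10) = 2.392e+08 → L_total = 10·log₁₀(2.392e+08) = 83.79 dB SPL.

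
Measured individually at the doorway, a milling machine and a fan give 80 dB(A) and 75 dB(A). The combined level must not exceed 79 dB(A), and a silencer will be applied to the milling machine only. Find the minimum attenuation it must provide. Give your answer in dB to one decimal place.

3.2 dB

The untreated sources together contribute 10^(75/10) = 3.162e+07, i.e. 75.00 dB(A).
The limit corresponds to 10^(79/10) = 7.943e+07; subtracting the fixed part leaves 4.781e+07 for the milling machine, i.e. 76.80 dB(A).
So the milling machine must be reduced from 80 to 76.80 dB(A): IL = 3.20 dB.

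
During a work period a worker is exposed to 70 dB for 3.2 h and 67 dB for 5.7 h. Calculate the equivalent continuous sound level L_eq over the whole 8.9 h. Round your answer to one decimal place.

68.3 dB

L_eq = 10·log₁₀[(1/T)·Σ tᵢ·10^(Lᵢ/10)] with T = 8.9 h.
Σ tᵢ·10^(Lᵢ/10) = 3.2·10^(70/10) + 5.7·10^(67/10) = 6.057e+07.
L_eq = 10·log₁₀(6.057e+07/8.9) = 68.33 dB.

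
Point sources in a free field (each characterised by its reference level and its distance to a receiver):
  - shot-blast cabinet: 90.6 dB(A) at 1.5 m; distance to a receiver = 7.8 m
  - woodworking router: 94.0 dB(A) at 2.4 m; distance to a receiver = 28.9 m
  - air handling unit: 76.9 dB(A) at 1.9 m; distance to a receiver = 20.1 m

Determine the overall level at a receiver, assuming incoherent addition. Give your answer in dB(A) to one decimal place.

77.8 dB(A)

First find each source's level at the receiver (point-source: −20·log₁₀(r/r_ref)), then combine on an intensity basis.
shot-blast cabinet: 90.6 − 20·log₁₀(7.8/1.5) = 90.6 − 14.32 = 76.28 dB(A).
woodworking router: 94.0 − 20·log₁₀(28.9/2.4) = 94.0 − 21.61 = 72.39 dB(A).
air handling unit: 76.9 − 20·log₁₀(20.1/1.9) = 76.9 − 20.49 = 56.41 dB(A).
Σ 10^(L/10) = 6.022e+07 → L_total = 10·log₁₀(6.022e+07) = 77.80 dB(A).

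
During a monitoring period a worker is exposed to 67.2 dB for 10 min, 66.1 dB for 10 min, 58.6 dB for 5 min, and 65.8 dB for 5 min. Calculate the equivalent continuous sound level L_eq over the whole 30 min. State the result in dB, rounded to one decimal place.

65.9 dB

Weight each interval's intensity by its duration and average over T = 30 min:
Σ tᵢ·10^(Lᵢ/10) = 10·10^(67.2/10) + 10·10^(66.1/10) + 5·10^(58.6/10) + 5·10^(65.8/10) = 1.159e+08.
L_eq = 10·log₁₀(1.159e+08/30) = 65.87 dB.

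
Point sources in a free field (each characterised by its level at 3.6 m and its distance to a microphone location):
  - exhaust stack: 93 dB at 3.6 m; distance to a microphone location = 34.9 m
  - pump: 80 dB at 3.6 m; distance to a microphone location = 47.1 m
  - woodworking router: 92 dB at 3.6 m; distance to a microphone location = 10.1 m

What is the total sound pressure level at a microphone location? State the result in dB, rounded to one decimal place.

First find each source's level at the receiver (point-source: −20·log₁₀(r/r_ref)), then combine on an intensity basis.
exhaust stack: 93 − 20·log₁₀(34.9/3.6) = 93 − 19.73 = 73.27 dB.
pump: 80 − 20·log₁₀(47.1/3.6) = 80 − 22.33 = 57.67 dB.
woodworking router: 92 − 20·log₁₀(10.1/3.6) = 92 − 8.96 = 83.04 dB.
Σ 10^(L/10) = 2.232e+08 → L_total = 10·log₁₀(2.232e+08) = 83.49 dB.

83.5 dB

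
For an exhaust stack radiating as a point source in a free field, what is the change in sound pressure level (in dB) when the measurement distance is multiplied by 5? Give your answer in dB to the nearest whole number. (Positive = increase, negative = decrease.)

With spherical spreading the level changes by −20·log₁₀(r₂/r₁).
ΔL = −20·log₁₀(5) = -13.98 dB.

-14 dB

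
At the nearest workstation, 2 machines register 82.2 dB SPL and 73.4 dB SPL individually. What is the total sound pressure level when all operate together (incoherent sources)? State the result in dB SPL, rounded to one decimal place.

For uncorrelated sources the intensities add, so convert each level to linear form, sum, and take 10·log₁₀ of the total.
Σ 10^(L/10) = 10^(82.2/10) + 10^(73.4/10) = 1.878e+08.
L_total = 10·log₁₀(1.878e+08) = 82.74 dB SPL.

82.7 dB SPL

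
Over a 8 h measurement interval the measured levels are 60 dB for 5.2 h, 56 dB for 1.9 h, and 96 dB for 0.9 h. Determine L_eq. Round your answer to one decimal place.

Weight each interval's intensity by its duration and average over T = 8 h:
Σ tᵢ·10^(Lᵢ/10) = 5.2·10^(60/10) + 1.9·10^(56/10) + 0.9·10^(96/10) = 3.589e+09.
L_eq = 10·log₁₀(3.589e+09/8) = 86.52 dB.

86.5 dB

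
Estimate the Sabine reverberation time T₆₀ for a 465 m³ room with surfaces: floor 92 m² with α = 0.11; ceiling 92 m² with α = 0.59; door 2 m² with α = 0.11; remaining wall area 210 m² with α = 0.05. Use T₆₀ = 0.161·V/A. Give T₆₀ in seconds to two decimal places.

1.00 s

Summing Sᵢαᵢ: 92·0.11 + 92·0.59 + 2·0.11 + 210·0.05 = 75.12 m².
T₆₀ = 0.161 × 465 / 75.12 = 0.997 s.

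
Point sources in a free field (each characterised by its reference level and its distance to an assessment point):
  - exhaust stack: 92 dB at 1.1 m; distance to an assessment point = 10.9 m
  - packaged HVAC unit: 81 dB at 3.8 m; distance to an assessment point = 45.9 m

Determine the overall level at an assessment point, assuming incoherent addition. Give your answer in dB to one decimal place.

72.3 dB

First find each source's level at the receiver (point-source: −20·log₁₀(r/r_ref)), then combine on an intensity basis.
exhaust stack: 92 − 20·log₁₀(10.9/1.1) = 92 − 19.92 = 72.08 dB.
packaged HVAC unit: 81 − 20·log₁₀(45.9/3.8) = 81 − 21.64 = 59.36 dB.
Σ 10^(L/10) = 1.700e+07 → L_total = 10·log₁₀(1.700e+07) = 72.31 dB.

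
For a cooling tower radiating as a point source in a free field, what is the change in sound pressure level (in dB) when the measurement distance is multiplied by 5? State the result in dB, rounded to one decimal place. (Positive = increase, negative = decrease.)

-14.0 dB

Point-source spreading: ΔL = −20·log₁₀(r₂/r₁).
ΔL = −20·log₁₀(5) = -13.98 dB.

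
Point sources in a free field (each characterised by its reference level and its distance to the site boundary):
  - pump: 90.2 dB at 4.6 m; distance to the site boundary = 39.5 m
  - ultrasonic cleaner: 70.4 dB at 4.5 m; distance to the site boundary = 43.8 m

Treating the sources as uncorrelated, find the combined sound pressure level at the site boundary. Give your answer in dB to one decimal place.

Propagate each source to the receiver with L = L_ref − 20·log₁₀(r/r_ref), then add intensities.
pump: 90.2 − 20·log₁₀(39.5/4.6) = 90.2 − 18.68 = 71.52 dB.
ultrasonic cleaner: 70.4 − 20·log₁₀(43.8/4.5) = 70.4 − 19.77 = 50.63 dB.
Σ 10^(L/10) = 1.432e+07 → L_total = 10·log₁₀(1.432e+07) = 71.56 dB.

71.6 dB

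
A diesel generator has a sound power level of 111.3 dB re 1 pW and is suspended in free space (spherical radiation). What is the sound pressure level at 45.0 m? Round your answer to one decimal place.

67.2 dB

The power spreads over a sphere of area 4π·r², so L_p = L_w − 10·log₁₀(4π·r²).
4π·r² = 2.545e+04 m², 10·log₁₀ of that is 44.056 dB.
L_p = 111.3 − 44.056 = 67.24 dB.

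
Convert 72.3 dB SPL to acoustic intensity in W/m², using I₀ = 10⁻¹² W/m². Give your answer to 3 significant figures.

L = 10·log₁₀(I/I₀) ⇒ I = I₀·10^(L/10) = 10⁻¹² × 10^7.23.

1.70e-05 W/m²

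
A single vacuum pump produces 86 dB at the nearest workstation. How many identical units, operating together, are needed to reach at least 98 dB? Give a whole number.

N identical sources give L₁ + 10·log₁₀ N, so require 10·log₁₀ N ≥ 98 − 86 = 12.0 dB.
N ≥ 10^(12.0/10) = 15.849, so N = 16.

16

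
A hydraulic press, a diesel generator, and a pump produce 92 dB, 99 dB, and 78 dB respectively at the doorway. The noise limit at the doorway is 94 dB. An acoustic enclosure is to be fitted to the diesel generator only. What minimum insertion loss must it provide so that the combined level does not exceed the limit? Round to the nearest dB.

10 dB

The untreated sources together contribute 10^(92/10) + 10^(78/10) = 1.648e+09, i.e. 92.17 dB.
The limit corresponds to 10^(94/10) = 2.512e+09; subtracting the fixed part leaves 8.639e+08 for the diesel generator, i.e. 89.36 dB.
Required insertion loss = 99 − 89.36 = 9.64 dB.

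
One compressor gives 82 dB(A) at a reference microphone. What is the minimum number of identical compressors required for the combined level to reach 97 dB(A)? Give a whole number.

Need L₁ + 10·log₁₀ N ≥ 97, i.e. log₁₀ N ≥ 1.50.
N ≥ 10^(15.0/10) = 31.623, so N = 32.

32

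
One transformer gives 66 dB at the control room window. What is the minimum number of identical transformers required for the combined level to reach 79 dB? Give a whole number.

N identical sources give L₁ + 10·log₁₀ N, so require 10·log₁₀ N ≥ 79 − 66 = 13.0 dB.
N ≥ 10^(13.0/10) = 19.953, so N = 20.

20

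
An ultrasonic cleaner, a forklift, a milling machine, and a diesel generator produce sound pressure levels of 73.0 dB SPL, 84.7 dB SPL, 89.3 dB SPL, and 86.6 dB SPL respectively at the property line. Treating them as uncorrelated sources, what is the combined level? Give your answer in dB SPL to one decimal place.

For uncorrelated sources the intensities add, so convert each level to linear form, sum, and take 10·log₁₀ of the total.
Σ 10^(L/10) = 10^(73.0/10) + 10^(84.7/10) + 10^(89.3/10) + 10^(86.6/10) = 1.623e+09.
L_total = 10·log₁₀(1.623e+09) = 92.10 dB SPL.

92.1 dB SPL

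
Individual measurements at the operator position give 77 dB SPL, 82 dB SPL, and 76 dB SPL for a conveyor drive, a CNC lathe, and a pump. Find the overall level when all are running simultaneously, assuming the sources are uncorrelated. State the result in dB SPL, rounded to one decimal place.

Incoherent sources combine by intensity addition: L_total = 10·log₁₀(Σ 10^(L_i/10)).
Σ 10^(L/10) = 10^(77/10) + 10^(82/10) + 10^(76/10) = 2.484e+08.
L_total = 10·log₁₀(2.484e+08) = 83.95 dB SPL.

84.0 dB SPL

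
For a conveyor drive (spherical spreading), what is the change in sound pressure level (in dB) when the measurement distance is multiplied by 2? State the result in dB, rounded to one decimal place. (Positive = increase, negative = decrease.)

With spherical spreading the level changes by −20·log₁₀(r₂/r₁).
ΔL = −20·log₁₀(2) = -6.02 dB.

-6.0 dB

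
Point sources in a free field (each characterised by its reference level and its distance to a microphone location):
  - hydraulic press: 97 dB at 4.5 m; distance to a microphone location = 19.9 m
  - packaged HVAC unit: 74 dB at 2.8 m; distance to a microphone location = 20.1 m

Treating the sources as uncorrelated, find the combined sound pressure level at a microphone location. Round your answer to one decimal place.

84.1 dB

First find each source's level at the receiver (point-source: −20·log₁₀(r/r_ref)), then combine on an intensity basis.
hydraulic press: 97 − 20·log₁₀(19.9/4.5) = 97 − 12.91 = 84.09 dB.
packaged HVAC unit: 74 − 20·log₁₀(20.1/2.8) = 74 − 17.12 = 56.88 dB.
Σ 10^(L/10) = 2.568e+08 → L_total = 10·log₁₀(2.568e+08) = 84.10 dB.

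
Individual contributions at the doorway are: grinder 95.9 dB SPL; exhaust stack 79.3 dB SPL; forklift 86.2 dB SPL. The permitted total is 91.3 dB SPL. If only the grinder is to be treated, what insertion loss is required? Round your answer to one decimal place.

6.6 dB

Everything except the grinder sums to 10^(79.3/10) + 10^(86.2/10) = 5.020e+08 in linear terms, 87.01 dB SPL.
To meet 91.3 dB SPL overall, the treated grinder may contribute at most 10^(91.3/10) − 5.020e+08 = 8.470e+08, i.e. 89.28 dB SPL.
Required insertion loss = 95.9 − 89.28 = 6.62 dB.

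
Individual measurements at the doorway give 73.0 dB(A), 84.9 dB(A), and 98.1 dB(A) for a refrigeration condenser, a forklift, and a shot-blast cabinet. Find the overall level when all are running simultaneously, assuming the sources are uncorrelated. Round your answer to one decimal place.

Incoherent sources combine by intensity addition: L_total = 10·log₁₀(Σ 10^(L_i/10)).
Σ 10^(L/10) = 10^(73.0/10) + 10^(84.9/10) + 10^(98.1/10) = 6.786e+09.
L_total = 10·log₁₀(6.786e+09) = 98.32 dB(A).

98.3 dB(A)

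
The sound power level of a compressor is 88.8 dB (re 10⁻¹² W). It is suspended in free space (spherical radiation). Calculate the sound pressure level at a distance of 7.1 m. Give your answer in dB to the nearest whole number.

61 dB

L_p = L_w − 10·log₁₀(4π·r²) with r = 7.1 m.
4π·r² = 633.5 m², 10·log₁₀ of that is 28.017 dB.
L_p = 88.8 − 28.017 = 60.78 dB.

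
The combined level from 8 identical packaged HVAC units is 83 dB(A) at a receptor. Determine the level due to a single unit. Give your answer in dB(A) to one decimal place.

74.0 dB(A)

Dividing the total intensity by 8 lowers the level by 10·log₁₀ 8 = 9.031 dB: L₁ = 83 − 9.031.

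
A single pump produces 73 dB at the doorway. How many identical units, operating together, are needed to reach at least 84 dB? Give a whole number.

The shortfall is 84 − 73 = 11.0 dB, and N units add 10·log₁₀ N, so need 10·log₁₀ N ≥ 11.0.
N ≥ 10^(11.0/10) = 12.589, so N = 13.

13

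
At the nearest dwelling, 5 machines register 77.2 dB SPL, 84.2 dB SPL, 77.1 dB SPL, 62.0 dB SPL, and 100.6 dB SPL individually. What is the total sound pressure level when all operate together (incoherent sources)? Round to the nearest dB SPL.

101 dB SPL

For uncorrelated sources the intensities add, so convert each level to linear form, sum, and take 10·log₁₀ of the total.
Σ 10^(L/10) = 10^(77.2/10) + 10^(84.2/10) + 10^(77.1/10) + 10^(62.0/10) + 10^(100.6/10) = 1.185e+10.
L_total = 10·log₁₀(1.185e+10) = 100.74 dB SPL.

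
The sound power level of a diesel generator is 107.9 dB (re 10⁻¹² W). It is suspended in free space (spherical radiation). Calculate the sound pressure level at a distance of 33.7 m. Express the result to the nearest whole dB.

Free-field spherical radiation: L_p = L_w − 10·log₁₀(4π·r²), r = 33.7 m.
4π·r² = 1.427e+04 m², 10·log₁₀ of that is 41.545 dB.
L_p = 107.9 − 41.545 = 66.36 dB.

66 dB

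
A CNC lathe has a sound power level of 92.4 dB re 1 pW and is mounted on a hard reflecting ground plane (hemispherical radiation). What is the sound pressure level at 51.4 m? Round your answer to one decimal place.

50.2 dB

The power spreads over a hemisphere of area 2π·r², so L_p = L_w − 10·log₁₀(2π·r²).
2π·r² = 1.66e+04 m², 10·log₁₀ of that is 42.201 dB.
L_p = 92.4 − 42.201 = 50.20 dB.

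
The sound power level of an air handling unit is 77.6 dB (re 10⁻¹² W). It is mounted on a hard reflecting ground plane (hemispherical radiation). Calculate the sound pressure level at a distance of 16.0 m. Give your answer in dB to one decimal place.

45.5 dB

Free-field hemispherical radiation: L_p = L_w − 10·log₁₀(2π·r²), r = 16.0 m.
2π·r² = 1608 m², 10·log₁₀ of that is 32.064 dB.
L_p = 77.6 − 32.064 = 45.54 dB.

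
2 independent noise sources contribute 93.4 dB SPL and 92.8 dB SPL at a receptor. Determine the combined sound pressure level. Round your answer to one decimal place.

Incoherent sources combine by intensity addition: L_total = 10·log₁₀(Σ 10^(L_i/10)).
Σ 10^(L/10) = 10^(93.4/10) + 10^(92.8/10) = 4.093e+09.
L_total = 10·log₁₀(4.093e+09) = 96.12 dB SPL.

96.1 dB SPL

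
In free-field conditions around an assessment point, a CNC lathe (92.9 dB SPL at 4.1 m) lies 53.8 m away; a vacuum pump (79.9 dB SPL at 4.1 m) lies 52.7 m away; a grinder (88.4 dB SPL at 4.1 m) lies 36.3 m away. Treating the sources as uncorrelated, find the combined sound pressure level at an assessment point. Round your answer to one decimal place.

Propagate each source to the receiver with L = L_ref − 20·log₁₀(r/r_ref), then add intensities.
CNC lathe: 92.9 − 20·log₁₀(53.8/4.1) = 92.9 − 22.36 = 70.54 dB SPL.
vacuum pump: 79.9 − 20·log₁₀(52.7/4.1) = 79.9 − 22.18 = 57.72 dB SPL.
grinder: 88.4 − 20·log₁₀(36.3/4.1) = 88.4 − 18.94 = 69.46 dB SPL.
Σ 10^(L/10) = 2.074e+07 → L_total = 10·log₁₀(2.074e+07) = 73.17 dB SPL.

73.2 dB SPL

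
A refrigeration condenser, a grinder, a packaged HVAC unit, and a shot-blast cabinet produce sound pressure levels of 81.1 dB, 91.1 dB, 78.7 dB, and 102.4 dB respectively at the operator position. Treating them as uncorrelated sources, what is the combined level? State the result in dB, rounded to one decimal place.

102.8 dB

For uncorrelated sources the intensities add, so convert each level to linear form, sum, and take 10·log₁₀ of the total.
Σ 10^(L/10) = 10^(81.1/10) + 10^(91.1/10) + 10^(78.7/10) + 10^(102.4/10) = 1.887e+10.
L_total = 10·log₁₀(1.887e+10) = 102.76 dB.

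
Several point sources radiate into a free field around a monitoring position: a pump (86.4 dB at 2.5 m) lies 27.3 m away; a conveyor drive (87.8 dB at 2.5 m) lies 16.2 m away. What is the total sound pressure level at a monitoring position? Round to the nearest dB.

Propagate each source to the receiver with L = L_ref − 20·log₁₀(r/r_ref), then add intensities.
pump: 86.4 − 20·log₁₀(27.3/2.5) = 86.4 − 20.76 = 65.64 dB.
conveyor drive: 87.8 − 20·log₁₀(16.2/2.5) = 87.8 − 16.23 = 71.57 dB.
Σ 10^(L/10) = 1.801e+07 → L_total = 10·log₁₀(1.801e+07) = 72.56 dB.

73 dB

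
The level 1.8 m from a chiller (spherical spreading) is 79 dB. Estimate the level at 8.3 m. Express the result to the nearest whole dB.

66 dB

Spherical spreading from a point source gives a 20·log₁₀(r₂/r₁) drop.
L₂ = 79 − 20·log₁₀(8.3/1.8) = 79 − 13.276 = 65.72 dB.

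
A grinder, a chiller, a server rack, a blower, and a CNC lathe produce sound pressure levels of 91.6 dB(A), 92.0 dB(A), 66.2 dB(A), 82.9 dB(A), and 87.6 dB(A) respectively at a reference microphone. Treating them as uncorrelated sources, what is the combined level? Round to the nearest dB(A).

For uncorrelated sources the intensities add, so convert each level to linear form, sum, and take 10·log₁₀ of the total.
Σ 10^(L/10) = 10^(91.6/10) + 10^(92.0/10) + 10^(66.2/10) + 10^(82.9/10) + 10^(87.6/10) = 3.805e+09.
L_total = 10·log₁₀(3.805e+09) = 95.80 dB(A).

96 dB(A)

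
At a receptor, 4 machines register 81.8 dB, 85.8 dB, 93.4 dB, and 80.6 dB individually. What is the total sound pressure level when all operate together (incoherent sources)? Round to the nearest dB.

95 dB

For uncorrelated sources the intensities add, so convert each level to linear form, sum, and take 10·log₁₀ of the total.
Σ 10^(L/10) = 10^(81.8/10) + 10^(85.8/10) + 10^(93.4/10) + 10^(80.6/10) = 2.834e+09.
L_total = 10·log₁₀(2.834e+09) = 94.52 dB.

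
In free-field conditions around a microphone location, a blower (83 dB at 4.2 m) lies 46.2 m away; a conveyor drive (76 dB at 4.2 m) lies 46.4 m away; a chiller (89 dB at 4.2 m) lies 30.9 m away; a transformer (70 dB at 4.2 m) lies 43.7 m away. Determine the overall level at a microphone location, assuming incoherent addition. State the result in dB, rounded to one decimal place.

72.2 dB

First find each source's level at the receiver (point-source: −20·log₁₀(r/r_ref)), then combine on an intensity basis.
blower: 83 − 20·log₁₀(46.2/4.2) = 83 − 20.83 = 62.17 dB.
conveyor drive: 76 − 20·log₁₀(46.4/4.2) = 76 − 20.87 = 55.13 dB.
chiller: 89 − 20·log₁₀(30.9/4.2) = 89 − 17.33 = 71.67 dB.
transformer: 70 − 20·log₁₀(43.7/4.2) = 70 − 20.34 = 49.66 dB.
Σ 10^(L/10) = 1.674e+07 → L_total = 10·log₁₀(1.674e+07) = 72.24 dB.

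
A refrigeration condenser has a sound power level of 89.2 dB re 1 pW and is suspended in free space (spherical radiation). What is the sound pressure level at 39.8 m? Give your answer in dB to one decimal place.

46.2 dB

Free-field spherical radiation: L_p = L_w − 10·log₁₀(4π·r²), r = 39.8 m.
4π·r² = 1.991e+04 m², 10·log₁₀ of that is 42.990 dB.
L_p = 89.2 − 42.990 = 46.21 dB.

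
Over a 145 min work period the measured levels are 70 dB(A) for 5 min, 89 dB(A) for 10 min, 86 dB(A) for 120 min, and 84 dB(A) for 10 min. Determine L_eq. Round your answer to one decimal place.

86.0 dB(A)

L_eq = 10·log₁₀[(1/T)·Σ tᵢ·10^(Lᵢ/10)] with T = 145 min.
Σ tᵢ·10^(Lᵢ/10) = 5·10^(70/10) + 10·10^(89/10) + 120·10^(86/10) + 10·10^(84/10) = 5.828e+10.
L_eq = 10·log₁₀(5.828e+10/145) = 86.04 dB(A).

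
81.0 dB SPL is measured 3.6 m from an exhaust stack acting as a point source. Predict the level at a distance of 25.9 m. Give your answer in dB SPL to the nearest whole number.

Spherical spreading from a point source gives a 20·log₁₀(r₂/r₁) drop.
L₂ = 81.0 − 20·log₁₀(25.9/3.6) = 81.0 − 17.140 = 63.86 dB SPL.

64 dB SPL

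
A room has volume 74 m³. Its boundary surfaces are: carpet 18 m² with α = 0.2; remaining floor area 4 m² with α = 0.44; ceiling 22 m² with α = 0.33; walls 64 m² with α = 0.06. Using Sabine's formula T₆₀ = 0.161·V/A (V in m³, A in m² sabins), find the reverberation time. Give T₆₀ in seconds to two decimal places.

A = Σ Sᵢαᵢ = 18·0.2 + 4·0.44 + 22·0.33 + 64·0.06 = 16.46 m².
T₆₀ = 0.161 × 74 / 16.46 = 0.724 s.

0.72 s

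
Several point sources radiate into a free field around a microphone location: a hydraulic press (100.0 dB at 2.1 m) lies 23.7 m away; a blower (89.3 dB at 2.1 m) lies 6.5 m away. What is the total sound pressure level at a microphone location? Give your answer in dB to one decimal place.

Apply inverse-square spreading to bring every level to the receiver, then sum 10^(L/10).
hydraulic press: 100.0 − 20·log₁₀(23.7/2.1) = 100.0 − 21.05 = 78.95 dB.
blower: 89.3 − 20·log₁₀(6.5/2.1) = 89.3 − 9.81 = 79.49 dB.
Σ 10^(L/10) = 1.674e+08 → L_total = 10·log₁₀(1.674e+08) = 82.24 dB.

82.2 dB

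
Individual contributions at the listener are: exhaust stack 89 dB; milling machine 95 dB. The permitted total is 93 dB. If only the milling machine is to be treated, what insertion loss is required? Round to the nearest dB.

Fixed contribution from the other source: Σ 10^(L/10) = 10^(89/10) = 7.943e+08 (89.00 dB).
To meet 93 dB overall, the treated milling machine may contribute at most 10^(93/10) − 7.943e+08 = 1.201e+09, i.e. 90.80 dB.
Required insertion loss = 95 − 90.80 = 4.20 dB.

4 dB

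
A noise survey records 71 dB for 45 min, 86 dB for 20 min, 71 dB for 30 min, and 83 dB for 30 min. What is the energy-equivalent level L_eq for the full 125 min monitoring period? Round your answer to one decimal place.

The energy average is taken in the linear domain: L_eq = 10·log₁₀[(Σ tᵢ·10^(Lᵢ/10))/T], T = 125 min.
Σ tᵢ·10^(Lᵢ/10) = 45·10^(71/10) + 20·10^(86/10) + 30·10^(71/10) + 30·10^(83/10) = 1.489e+10.
L_eq = 10·log₁₀(1.489e+10/125) = 80.76 dB.

80.8 dB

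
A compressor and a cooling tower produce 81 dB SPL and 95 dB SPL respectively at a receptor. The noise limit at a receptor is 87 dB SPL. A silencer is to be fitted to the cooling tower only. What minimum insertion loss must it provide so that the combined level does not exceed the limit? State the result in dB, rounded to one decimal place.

Everything except the cooling tower sums to 10^(81/10) = 1.259e+08 in linear terms, 81.00 dB SPL.
To meet 87 dB SPL overall, the treated cooling tower may contribute at most 10^(87/10) − 1.259e+08 = 3.753e+08, i.e. 85.74 dB SPL.
So the cooling tower must be reduced from 95 to 85.74 dB SPL: IL = 9.26 dB.

9.3 dB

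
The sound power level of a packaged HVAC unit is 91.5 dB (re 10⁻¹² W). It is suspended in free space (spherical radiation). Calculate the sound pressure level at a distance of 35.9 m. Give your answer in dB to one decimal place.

49.4 dB

The power spreads over a sphere of area 4π·r², so L_p = L_w − 10·log₁₀(4π·r²).
4π·r² = 1.62e+04 m², 10·log₁₀ of that is 42.094 dB.
L_p = 91.5 − 42.094 = 49.41 dB.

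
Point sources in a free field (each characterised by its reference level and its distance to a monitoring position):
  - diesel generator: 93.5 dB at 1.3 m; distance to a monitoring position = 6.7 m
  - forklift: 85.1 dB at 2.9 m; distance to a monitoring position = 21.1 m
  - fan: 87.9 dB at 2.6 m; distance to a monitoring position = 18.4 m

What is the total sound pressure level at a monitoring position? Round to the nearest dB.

80 dB

First find each source's level at the receiver (point-source: −20·log₁₀(r/r_ref)), then combine on an intensity basis.
diesel generator: 93.5 − 20·log₁₀(6.7/1.3) = 93.5 − 14.24 = 79.26 dB.
forklift: 85.1 − 20·log₁₀(21.1/2.9) = 85.1 − 17.24 = 67.86 dB.
fan: 87.9 − 20·log₁₀(18.4/2.6) = 87.9 − 17.00 = 70.90 dB.
Σ 10^(L/10) = 1.027e+08 → L_total = 10·log₁₀(1.027e+08) = 80.12 dB.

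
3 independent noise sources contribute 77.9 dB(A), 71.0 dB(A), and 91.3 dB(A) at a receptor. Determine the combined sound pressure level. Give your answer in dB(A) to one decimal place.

91.5 dB(A)

Incoherent sources combine by intensity addition: L_total = 10·log₁₀(Σ 10^(L_i/10)).
Σ 10^(L/10) = 10^(77.9/10) + 10^(71.0/10) + 10^(91.3/10) = 1.423e+09.
L_total = 10·log₁₀(1.423e+09) = 91.53 dB(A).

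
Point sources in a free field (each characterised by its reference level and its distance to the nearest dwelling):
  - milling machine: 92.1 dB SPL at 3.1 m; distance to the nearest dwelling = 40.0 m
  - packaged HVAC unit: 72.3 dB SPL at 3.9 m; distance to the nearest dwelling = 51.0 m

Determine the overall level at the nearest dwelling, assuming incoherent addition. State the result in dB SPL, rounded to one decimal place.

First find each source's level at the receiver (point-source: −20·log₁₀(r/r_ref)), then combine on an intensity basis.
milling machine: 92.1 − 20·log₁₀(40.0/3.1) = 92.1 − 22.21 = 69.89 dB SPL.
packaged HVAC unit: 72.3 − 20·log₁₀(51.0/3.9) = 72.3 − 22.33 = 49.97 dB SPL.
Σ 10^(L/10) = 9.840e+06 → L_total = 10·log₁₀(9.840e+06) = 69.93 dB SPL.

69.9 dB SPL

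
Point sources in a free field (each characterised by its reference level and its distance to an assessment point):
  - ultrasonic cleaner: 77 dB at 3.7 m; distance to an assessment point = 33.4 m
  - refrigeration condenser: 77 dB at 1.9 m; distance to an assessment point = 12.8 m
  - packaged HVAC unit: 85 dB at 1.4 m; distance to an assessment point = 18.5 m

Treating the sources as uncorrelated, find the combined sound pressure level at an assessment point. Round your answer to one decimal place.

First find each source's level at the receiver (point-source: −20·log₁₀(r/r_ref)), then combine on an intensity basis.
ultrasonic cleaner: 77 − 20·log₁₀(33.4/3.7) = 77 − 19.11 = 57.89 dB.
refrigeration condenser: 77 − 20·log₁₀(12.8/1.9) = 77 − 16.57 = 60.43 dB.
packaged HVAC unit: 85 − 20·log₁₀(18.5/1.4) = 85 − 22.42 = 62.58 dB.
Σ 10^(L/10) = 3.530e+06 → L_total = 10·log₁₀(3.530e+06) = 65.48 dB.

65.5 dB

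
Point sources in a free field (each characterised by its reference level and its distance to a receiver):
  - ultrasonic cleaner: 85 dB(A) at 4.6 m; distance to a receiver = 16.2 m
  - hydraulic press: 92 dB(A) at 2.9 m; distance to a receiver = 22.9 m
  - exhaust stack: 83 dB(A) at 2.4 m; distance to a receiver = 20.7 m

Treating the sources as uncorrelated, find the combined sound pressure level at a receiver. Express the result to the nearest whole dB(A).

77 dB(A)

First find each source's level at the receiver (point-source: −20·log₁₀(r/r_ref)), then combine on an intensity basis.
ultrasonic cleaner: 85 − 20·log₁₀(16.2/4.6) = 85 − 10.94 = 74.06 dB(A).
hydraulic press: 92 − 20·log₁₀(22.9/2.9) = 92 − 17.95 = 74.05 dB(A).
exhaust stack: 83 − 20·log₁₀(20.7/2.4) = 83 − 18.72 = 64.28 dB(A).
Σ 10^(L/10) = 5.360e+07 → L_total = 10·log₁₀(5.360e+07) = 77.29 dB(A).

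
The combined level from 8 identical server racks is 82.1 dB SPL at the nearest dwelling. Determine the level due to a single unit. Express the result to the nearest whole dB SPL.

Dividing the total intensity by 8 lowers the level by 10·log₁₀ 8 = 9.031 dB: L₁ = 82.1 − 9.031.

73 dB SPL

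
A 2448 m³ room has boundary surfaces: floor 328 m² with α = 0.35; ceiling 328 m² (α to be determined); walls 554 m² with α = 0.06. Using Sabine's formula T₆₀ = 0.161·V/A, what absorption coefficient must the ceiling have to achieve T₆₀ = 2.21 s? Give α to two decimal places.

0.09

From T₆₀ = 0.161·V/A, the target T₆₀ = 2.21 s needs A = 0.161·2448/2.21 = 178.34 m².
Absorption from the other surfaces = 328·0.35 + 554·0.06 = 148.04 m², so the ceiling must supply 30.30 m² over 328 m².
α = 30.30/328 = 0.092.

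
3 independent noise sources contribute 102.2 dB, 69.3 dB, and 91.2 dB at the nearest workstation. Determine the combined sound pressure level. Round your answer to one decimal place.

102.5 dB

For uncorrelated sources the intensities add, so convert each level to linear form, sum, and take 10·log₁₀ of the total.
Σ 10^(L/10) = 10^(102.2/10) + 10^(69.3/10) + 10^(91.2/10) = 1.792e+10.
L_total = 10·log₁₀(1.792e+10) = 102.53 dB.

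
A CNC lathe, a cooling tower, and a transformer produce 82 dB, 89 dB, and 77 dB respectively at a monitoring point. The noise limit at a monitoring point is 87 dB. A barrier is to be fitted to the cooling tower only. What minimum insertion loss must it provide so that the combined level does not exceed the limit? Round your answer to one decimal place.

4.3 dB

Everything except the cooling tower sums to 10^(82/10) + 10^(77/10) = 2.086e+08 in linear terms, 83.19 dB.
To meet 87 dB overall, the treated cooling tower may contribute at most 10^(87/10) − 2.086e+08 = 2.926e+08, i.e. 84.66 dB.
So the cooling tower must be reduced from 89 to 84.66 dB: IL = 4.34 dB.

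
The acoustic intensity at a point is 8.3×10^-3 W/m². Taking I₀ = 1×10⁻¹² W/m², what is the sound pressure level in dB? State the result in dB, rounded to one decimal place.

99.2 dB

I/I₀ = 8.3×10^-3/10⁻¹² = 8.3×10^9, and L = 10·log₁₀(I/I₀).
L = 10·(0.9191 + 9) = 99.19 dB.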